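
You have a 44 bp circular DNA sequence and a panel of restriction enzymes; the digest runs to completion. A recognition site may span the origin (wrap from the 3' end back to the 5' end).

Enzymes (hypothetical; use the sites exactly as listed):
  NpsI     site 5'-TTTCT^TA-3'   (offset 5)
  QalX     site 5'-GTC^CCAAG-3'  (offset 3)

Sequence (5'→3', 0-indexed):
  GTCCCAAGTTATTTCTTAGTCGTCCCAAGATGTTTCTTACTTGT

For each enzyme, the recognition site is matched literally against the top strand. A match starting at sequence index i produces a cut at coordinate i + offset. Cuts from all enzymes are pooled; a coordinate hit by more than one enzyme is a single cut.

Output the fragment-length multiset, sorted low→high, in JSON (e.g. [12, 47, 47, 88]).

Per-enzyme occurrences:
  NpsI TTTCTTA/5: at [11, 32] ⇒ [16, 37]
  QalX GTCCCAAG/3: at [0, 21] ⇒ [3, 24]

Pooled cuts: [3, 16, 24, 37]

Fragments:
  3→16: 13 bp
  16→24: 8 bp
  24→37: 13 bp
  37→3 (wrap): 44-37+3 = 10 bp

[8,10,13,13]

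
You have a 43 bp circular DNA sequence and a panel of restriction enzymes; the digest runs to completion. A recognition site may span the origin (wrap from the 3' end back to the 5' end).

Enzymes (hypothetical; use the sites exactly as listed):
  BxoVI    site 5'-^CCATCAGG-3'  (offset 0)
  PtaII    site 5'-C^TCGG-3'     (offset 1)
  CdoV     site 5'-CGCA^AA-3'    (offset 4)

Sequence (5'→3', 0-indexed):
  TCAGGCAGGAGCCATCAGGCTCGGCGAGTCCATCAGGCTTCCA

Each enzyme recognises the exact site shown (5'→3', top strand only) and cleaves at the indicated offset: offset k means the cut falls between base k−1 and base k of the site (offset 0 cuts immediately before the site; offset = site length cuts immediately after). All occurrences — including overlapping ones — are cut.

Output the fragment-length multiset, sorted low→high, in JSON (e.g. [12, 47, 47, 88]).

Site scan:
  BxoVI CCATCAGG/0: at [11, 29, 40] ⇒ [11, 29, 40]
  PtaII CTCGG/1: at [19] ⇒ [20]
  CdoV (CGCAAA, off=4): no sites

All cut coordinates (distinct, sorted): [11, 20, 29, 40]

Fragment lengths:
  11→20: 9 bp
  20→29: 9 bp
  29→40: 11 bp
  40→11 (wrap): 43-40+11 = 14 bp

[9,9,11,14]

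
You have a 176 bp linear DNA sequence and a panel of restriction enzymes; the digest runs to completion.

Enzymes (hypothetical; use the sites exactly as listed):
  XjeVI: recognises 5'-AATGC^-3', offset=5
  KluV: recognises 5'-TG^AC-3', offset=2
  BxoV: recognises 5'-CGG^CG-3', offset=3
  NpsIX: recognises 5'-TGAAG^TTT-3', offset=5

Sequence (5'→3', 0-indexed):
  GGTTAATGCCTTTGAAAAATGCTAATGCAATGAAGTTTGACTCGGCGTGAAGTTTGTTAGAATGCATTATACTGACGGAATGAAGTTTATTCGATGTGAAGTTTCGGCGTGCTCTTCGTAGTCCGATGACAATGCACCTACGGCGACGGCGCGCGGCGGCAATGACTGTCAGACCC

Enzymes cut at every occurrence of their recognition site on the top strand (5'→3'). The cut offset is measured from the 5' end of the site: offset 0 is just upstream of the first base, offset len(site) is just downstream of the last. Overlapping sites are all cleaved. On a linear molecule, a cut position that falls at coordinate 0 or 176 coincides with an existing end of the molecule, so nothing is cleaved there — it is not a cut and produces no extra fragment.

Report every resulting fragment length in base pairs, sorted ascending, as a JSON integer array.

[4,6,6,6,6,7,7,7,7,8,8,9,9,11,12,13,13,16,21]

Site scan:
  XjeVI (AATGC, off=5): starts [4, 17, 23, 60, 130] → cuts [9, 22, 28, 65, 135]
  KluV (TGAC, off=2): starts [37, 72, 126, 162] → cuts [39, 74, 128, 164]
  BxoV (CGGCG, off=3): starts [42, 104, 140, 146, 153] → cuts [45, 107, 143, 149, 156]
  NpsIX (TGAAGTTT, off=5): starts [30, 47, 80, 96] → cuts [35, 52, 85, 101]

All cut coordinates (distinct, sorted): [9, 22, 28, 35, 39, 45, 52, 65, 74, 85, 101, 107, 128, 135, 143, 149, 156, 164]

Fragment lengths:
  [0,9): 9 bp
  [9,22): 13 bp
  [22,28): 6 bp
  [28,35): 7 bp
  [35,39): 4 bp
  [39,45): 6 bp
  [45,52): 7 bp
  [52,65): 13 bp
  [65,74): 9 bp
  [74,85): 11 bp
  [85,101): 16 bp
  [101,107): 6 bp
  [107,128): 21 bp
  [128,135): 7 bp
  [135,143): 8 bp
  [143,149): 6 bp
  [149,156): 7 bp
  [156,164): 8 bp
  [164,176): 12 bp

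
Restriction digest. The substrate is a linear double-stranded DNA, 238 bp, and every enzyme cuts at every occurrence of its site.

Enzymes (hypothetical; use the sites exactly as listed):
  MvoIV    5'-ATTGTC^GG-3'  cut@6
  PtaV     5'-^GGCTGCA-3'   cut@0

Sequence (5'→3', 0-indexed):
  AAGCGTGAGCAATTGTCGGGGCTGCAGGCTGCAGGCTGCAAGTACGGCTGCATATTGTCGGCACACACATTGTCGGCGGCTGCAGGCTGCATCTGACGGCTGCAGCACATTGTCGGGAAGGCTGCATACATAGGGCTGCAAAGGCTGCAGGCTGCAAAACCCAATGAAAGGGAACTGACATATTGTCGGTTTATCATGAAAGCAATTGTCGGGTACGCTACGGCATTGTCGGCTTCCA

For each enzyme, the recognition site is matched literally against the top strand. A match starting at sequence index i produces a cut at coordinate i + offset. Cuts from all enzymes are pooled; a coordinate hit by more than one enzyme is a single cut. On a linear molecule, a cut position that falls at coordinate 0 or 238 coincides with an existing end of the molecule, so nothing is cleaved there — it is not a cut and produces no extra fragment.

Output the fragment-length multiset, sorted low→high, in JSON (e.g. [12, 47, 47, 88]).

Per-enzyme occurrences:
  MvoIV ATTGTCGG/6: at [11, 53, 68, 108, 181, 204, 224] ⇒ [17, 59, 74, 114, 187, 210, 230]
  PtaV GGCTGCA/0: at [19, 26, 33, 45, 77, 84, 97, 119, 133, 142, 149] ⇒ [19, 26, 33, 45, 77, 84, 97, 119, 133, 142, 149]

Pooled cuts: [17, 19, 26, 33, 45, 59, 74, 77, 84, 97, 114, 119, 133, 142, 149, 187, 210, 230]

Fragments:
  [0,17): 17 bp
  [17,19): 2 bp
  [19,26): 7 bp
  [26,33): 7 bp
  [33,45): 12 bp
  [45,59): 14 bp
  [59,74): 15 bp
  [74,77): 3 bp
  [77,84): 7 bp
  [84,97): 13 bp
  [97,114): 17 bp
  [114,119): 5 bp
  [119,133): 14 bp
  [133,142): 9 bp
  [142,149): 7 bp
  [149,187): 38 bp
  [187,210): 23 bp
  [210,230): 20 bp
  [230,238): 8 bp

[2,3,5,7,7,7,7,8,9,12,13,14,14,15,17,17,20,23,38]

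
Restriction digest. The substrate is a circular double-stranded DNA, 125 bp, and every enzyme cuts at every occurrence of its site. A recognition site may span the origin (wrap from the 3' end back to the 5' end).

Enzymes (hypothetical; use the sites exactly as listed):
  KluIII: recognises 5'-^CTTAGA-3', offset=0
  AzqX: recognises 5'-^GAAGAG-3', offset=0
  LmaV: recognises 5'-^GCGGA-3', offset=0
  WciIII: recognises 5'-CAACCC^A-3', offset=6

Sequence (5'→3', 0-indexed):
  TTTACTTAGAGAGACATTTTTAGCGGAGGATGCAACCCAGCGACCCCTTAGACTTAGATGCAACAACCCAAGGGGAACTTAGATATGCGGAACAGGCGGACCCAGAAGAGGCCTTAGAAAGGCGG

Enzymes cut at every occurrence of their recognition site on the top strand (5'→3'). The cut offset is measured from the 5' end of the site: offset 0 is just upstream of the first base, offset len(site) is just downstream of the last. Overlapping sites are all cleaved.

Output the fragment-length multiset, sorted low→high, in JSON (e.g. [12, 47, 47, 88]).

[6,8,8,8,9,9,9,16,17,17,18]

Site scan:
  KluIII CTTAGA/0: at [4, 46, 52, 77, 112] ⇒ [4, 46, 52, 77, 112]
  AzqX GAAGAG/0: at [104] ⇒ [104]
  LmaV GCGGA/0: at [22, 86, 95] ⇒ [22, 86, 95]
  WciIII CAACCCA/6: at [32, 63] ⇒ [38, 69]

All cut coordinates (distinct, sorted): [4, 22, 38, 46, 52, 69, 77, 86, 95, 104, 112]

Fragments:
  4→22: 18 bp
  22→38: 16 bp
  38→46: 8 bp
  46→52: 6 bp
  52→69: 17 bp
  69→77: 8 bp
  77→86: 9 bp
  86→95: 9 bp
  95→104: 9 bp
  104→112: 8 bp
  112→4 (wrap): 125-112+4 = 17 bp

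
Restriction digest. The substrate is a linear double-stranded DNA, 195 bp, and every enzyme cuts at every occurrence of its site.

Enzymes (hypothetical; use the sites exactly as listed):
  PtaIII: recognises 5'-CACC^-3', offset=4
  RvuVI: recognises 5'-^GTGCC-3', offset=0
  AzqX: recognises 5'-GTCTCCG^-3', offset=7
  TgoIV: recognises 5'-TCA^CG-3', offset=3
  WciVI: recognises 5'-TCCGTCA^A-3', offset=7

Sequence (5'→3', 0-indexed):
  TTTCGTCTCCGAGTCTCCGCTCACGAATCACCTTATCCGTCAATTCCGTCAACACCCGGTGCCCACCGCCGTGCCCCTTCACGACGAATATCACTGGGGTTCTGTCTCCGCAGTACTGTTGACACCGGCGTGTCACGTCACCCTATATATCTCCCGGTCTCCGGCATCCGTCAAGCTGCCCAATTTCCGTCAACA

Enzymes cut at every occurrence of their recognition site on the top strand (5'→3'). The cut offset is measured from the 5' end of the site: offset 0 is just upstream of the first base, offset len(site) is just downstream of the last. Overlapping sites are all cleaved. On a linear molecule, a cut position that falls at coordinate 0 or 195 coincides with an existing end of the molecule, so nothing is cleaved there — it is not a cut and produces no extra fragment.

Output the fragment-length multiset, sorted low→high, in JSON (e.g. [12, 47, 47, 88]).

Per-enzyme occurrences:
  PtaIII (CACC, off=4): starts [28, 52, 63, 122, 138] → cuts [32, 56, 67, 126, 142]
  RvuVI (GTGCC, off=0): starts [58, 70] → cuts [58, 70]
  AzqX (GTCTCCG, off=7): starts [4, 12, 103, 156] → cuts [11, 19, 110, 163]
  TgoIV (TCACG, off=3): starts [20, 78, 132] → cuts [23, 81, 135]
  WciVI (TCCGTCAA, off=7): starts [35, 44, 166, 185] → cuts [42, 51, 173, 192]

All cut coordinates (distinct, sorted): [11, 19, 23, 32, 42, 51, 56, 58, 67, 70, 81, 110, 126, 135, 142, 163, 173, 192]

Fragment lengths:
  [0,11): 11 bp
  [11,19): 8 bp
  [19,23): 4 bp
  [23,32): 9 bp
  [32,42): 10 bp
  [42,51): 9 bp
  [51,56): 5 bp
  [56,58): 2 bp
  [58,67): 9 bp
  [67,70): 3 bp
  [70,81): 11 bp
  [81,110): 29 bp
  [110,126): 16 bp
  [126,135): 9 bp
  [135,142): 7 bp
  [142,163): 21 bp
  [163,173): 10 bp
  [173,192): 19 bp
  [192,195): 3 bp

[2,3,3,4,5,7,8,9,9,9,9,10,10,11,11,16,19,21,29]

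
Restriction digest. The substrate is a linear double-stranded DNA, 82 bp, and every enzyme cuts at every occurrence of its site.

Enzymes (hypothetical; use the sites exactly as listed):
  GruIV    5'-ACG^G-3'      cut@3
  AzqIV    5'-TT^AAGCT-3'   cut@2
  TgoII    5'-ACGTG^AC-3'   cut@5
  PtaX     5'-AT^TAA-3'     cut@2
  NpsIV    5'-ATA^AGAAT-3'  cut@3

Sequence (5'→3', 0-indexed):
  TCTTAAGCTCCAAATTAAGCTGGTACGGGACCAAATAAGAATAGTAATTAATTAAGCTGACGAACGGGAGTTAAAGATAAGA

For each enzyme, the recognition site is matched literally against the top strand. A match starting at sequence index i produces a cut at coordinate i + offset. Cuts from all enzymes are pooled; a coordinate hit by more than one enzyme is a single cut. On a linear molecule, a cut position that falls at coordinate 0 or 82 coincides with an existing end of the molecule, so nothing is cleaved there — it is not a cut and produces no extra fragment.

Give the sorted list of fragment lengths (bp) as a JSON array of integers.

[1,1,4,4,10,11,11,11,13,16]

Scan for sites:
  GruIV ACGG/3: at [24, 63] ⇒ [27, 66]
  AzqIV TTAAGCT/2: at [2, 14, 51] ⇒ [4, 16, 53]
  TgoII (ACGTGAC, off=5): no sites
  PtaX ATTAA/2: at [13, 46, 50] ⇒ [15, 48, 52]
  NpsIV ATAAGAAT/3: at [34] ⇒ [37]

All cut coordinates (distinct, sorted): [4, 15, 16, 27, 37, 48, 52, 53, 66]

Fragment lengths:
  [0,4): 4 bp
  [4,15): 11 bp
  [15,16): 1 bp
  [16,27): 11 bp
  [27,37): 10 bp
  [37,48): 11 bp
  [48,52): 4 bp
  [52,53): 1 bp
  [53,66): 13 bp
  [66,82): 16 bp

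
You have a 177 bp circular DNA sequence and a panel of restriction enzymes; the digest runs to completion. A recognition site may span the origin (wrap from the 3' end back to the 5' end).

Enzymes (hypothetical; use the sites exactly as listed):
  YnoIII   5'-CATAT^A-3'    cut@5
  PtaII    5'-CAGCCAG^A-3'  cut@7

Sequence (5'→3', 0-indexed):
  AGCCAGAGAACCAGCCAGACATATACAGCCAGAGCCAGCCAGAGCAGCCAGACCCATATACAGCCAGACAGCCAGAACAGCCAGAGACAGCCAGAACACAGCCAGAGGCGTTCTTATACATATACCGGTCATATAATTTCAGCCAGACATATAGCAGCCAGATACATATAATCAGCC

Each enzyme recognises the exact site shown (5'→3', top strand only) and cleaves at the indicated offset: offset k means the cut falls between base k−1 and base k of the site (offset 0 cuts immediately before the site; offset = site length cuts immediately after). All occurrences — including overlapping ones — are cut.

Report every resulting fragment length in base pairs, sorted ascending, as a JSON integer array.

Scan for sites:
  YnoIII (CATATA, off=5): starts [19, 54, 118, 129, 147, 164] → cuts [24, 59, 123, 134, 152, 169]
  PtaII (CAGCCAGA, off=7): starts [11, 25, 35, 44, 60, 68, 77, 87, 98, 139, 154, 176] → cuts [6, 18, 32, 42, 51, 67, 75, 84, 94, 105, 146, 161]

All cut coordinates (distinct, sorted): [6, 18, 24, 32, 42, 51, 59, 67, 75, 84, 94, 105, 123, 134, 146, 152, 161, 169]

Fragment lengths:
  6→18: 12 bp
  18→24: 6 bp
  24→32: 8 bp
  32→42: 10 bp
  42→51: 9 bp
  51→59: 8 bp
  59→67: 8 bp
  67→75: 8 bp
  75→84: 9 bp
  84→94: 10 bp
  94→105: 11 bp
  105→123: 18 bp
  123→134: 11 bp
  134→146: 12 bp
  146→152: 6 bp
  152→161: 9 bp
  161→169: 8 bp
  169→6 (wrap): 177-169+6 = 14 bp

[6,6,8,8,8,8,8,9,9,9,10,10,11,11,12,12,14,18]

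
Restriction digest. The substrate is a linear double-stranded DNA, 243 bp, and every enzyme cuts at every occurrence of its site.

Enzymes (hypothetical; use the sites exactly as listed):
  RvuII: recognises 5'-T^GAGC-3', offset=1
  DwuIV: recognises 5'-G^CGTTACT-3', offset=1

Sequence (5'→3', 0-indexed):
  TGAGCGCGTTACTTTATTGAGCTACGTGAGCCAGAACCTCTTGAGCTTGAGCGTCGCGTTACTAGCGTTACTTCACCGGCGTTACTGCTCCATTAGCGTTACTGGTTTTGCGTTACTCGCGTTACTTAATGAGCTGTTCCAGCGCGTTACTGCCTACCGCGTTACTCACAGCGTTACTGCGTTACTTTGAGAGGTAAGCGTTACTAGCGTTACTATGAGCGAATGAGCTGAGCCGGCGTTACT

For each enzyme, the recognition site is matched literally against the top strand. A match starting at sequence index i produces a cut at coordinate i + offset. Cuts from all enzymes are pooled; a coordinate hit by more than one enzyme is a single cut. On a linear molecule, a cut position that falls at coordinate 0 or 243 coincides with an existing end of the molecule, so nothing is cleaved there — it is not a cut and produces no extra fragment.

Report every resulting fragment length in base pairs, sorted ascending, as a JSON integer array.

[1,5,5,6,7,7,8,8,8,9,9,9,9,9,11,12,12,14,14,14,15,15,17,19]

Per-enzyme occurrences:
  RvuII TGAGC/1: at [0, 17, 26, 41, 47, 129, 215, 223, 228] ⇒ [1, 18, 27, 42, 48, 130, 216, 224, 229]
  DwuIV GCGTTACT/1: at [5, 55, 64, 78, 95, 109, 118, 143, 158, 170, 178, 197, 206, 235] ⇒ [6, 56, 65, 79, 96, 110, 119, 144, 159, 171, 179, 198, 207, 236]

All cut coordinates (distinct, sorted): [1, 6, 18, 27, 42, 48, 56, 65, 79, 96, 110, 119, 130, 144, 159, 171, 179, 198, 207, 216, 224, 229, 236]

Fragment lengths:
  [0,1): 1 bp
  [1,6): 5 bp
  [6,18): 12 bp
  [18,27): 9 bp
  [27,42): 15 bp
  [42,48): 6 bp
  [48,56): 8 bp
  [56,65): 9 bp
  [65,79): 14 bp
  [79,96): 17 bp
  [96,110): 14 bp
  [110,119): 9 bp
  [119,130): 11 bp
  [130,144): 14 bp
  [144,159): 15 bp
  [159,171): 12 bp
  [171,179): 8 bp
  [179,198): 19 bp
  [198,207): 9 bp
  [207,216): 9 bp
  [216,224): 8 bp
  [224,229): 5 bp
  [229,236): 7 bp
  [236,243): 7 bp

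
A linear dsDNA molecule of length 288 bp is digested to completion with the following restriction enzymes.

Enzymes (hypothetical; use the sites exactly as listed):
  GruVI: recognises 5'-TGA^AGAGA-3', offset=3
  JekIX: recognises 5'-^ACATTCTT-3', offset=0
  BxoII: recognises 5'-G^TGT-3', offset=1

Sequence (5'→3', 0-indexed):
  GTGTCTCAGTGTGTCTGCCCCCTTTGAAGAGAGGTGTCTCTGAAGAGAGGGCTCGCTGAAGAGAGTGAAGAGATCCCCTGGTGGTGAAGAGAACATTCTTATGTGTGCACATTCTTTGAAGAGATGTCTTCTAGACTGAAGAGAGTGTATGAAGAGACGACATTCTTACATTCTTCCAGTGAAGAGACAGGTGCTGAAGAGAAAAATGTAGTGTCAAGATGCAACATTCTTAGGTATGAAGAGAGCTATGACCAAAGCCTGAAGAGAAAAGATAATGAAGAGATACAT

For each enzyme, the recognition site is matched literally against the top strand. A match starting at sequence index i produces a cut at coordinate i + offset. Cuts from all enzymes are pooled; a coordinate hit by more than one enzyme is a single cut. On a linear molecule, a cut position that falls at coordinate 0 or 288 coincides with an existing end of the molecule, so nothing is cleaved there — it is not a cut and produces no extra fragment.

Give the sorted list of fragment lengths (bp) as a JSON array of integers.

Scan for sites:
  GruVI TGAAGAGA/3: at [24, 40, 56, 65, 84, 116, 136, 149, 179, 194, 236, 259, 275] ⇒ [27, 43, 59, 68, 87, 119, 139, 152, 182, 197, 239, 262, 278]
  JekIX ACATTCTT/0: at [92, 108, 159, 167, 223] ⇒ [92, 108, 159, 167, 223]
  BxoII GTGT/1: at [0, 8, 10, 33, 102, 144, 210] ⇒ [1, 9, 11, 34, 103, 145, 211]

All cut coordinates (distinct, sorted): [1, 9, 11, 27, 34, 43, 59, 68, 87, 92, 103, 108, 119, 139, 145, 152, 159, 167, 182, 197, 211, 223, 239, 262, 278]

Fragment lengths:
  [0,1): 1 bp
  [1,9): 8 bp
  [9,11): 2 bp
  [11,27): 16 bp
  [27,34): 7 bp
  [34,43): 9 bp
  [43,59): 16 bp
  [59,68): 9 bp
  [68,87): 19 bp
  [87,92): 5 bp
  [92,103): 11 bp
  [103,108): 5 bp
  [108,119): 11 bp
  [119,139): 20 bp
  [139,145): 6 bp
  [145,152): 7 bp
  [152,159): 7 bp
  [159,167): 8 bp
  [167,182): 15 bp
  [182,197): 15 bp
  [197,211): 14 bp
  [211,223): 12 bp
  [223,239): 16 bp
  [239,262): 23 bp
  [262,278): 16 bp
  [278,288): 10 bp

[1,2,5,5,6,7,7,7,8,8,9,9,10,11,11,12,14,15,15,16,16,16,16,19,20,23]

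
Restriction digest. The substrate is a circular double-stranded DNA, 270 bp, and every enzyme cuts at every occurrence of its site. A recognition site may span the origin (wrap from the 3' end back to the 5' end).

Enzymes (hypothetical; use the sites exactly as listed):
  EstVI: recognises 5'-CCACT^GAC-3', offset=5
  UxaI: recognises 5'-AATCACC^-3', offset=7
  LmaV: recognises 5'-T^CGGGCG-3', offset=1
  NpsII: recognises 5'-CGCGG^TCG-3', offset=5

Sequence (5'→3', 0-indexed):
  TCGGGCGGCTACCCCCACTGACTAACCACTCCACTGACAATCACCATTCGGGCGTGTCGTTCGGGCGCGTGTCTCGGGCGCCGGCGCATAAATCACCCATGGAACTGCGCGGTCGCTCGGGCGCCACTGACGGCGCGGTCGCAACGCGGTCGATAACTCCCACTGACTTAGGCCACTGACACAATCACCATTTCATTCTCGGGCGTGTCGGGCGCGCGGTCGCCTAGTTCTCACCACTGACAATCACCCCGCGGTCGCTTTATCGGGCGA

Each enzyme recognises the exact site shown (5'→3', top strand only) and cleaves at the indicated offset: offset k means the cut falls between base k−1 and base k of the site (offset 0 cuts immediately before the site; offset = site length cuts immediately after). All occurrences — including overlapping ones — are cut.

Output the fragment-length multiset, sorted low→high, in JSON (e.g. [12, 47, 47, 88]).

[3,5,6,8,9,9,10,10,10,10,11,11,11,12,13,13,13,15,15,16,18,19,23]

Scan for sites:
  EstVI (CCACTGAC, off=5): starts [14, 30, 123, 159, 172, 233] → cuts [19, 35, 128, 164, 177, 238]
  UxaI (AATCACC, off=7): starts [38, 90, 182, 241] → cuts [45, 97, 189, 248]
  LmaV (TCGGGCG, off=1): starts [0, 47, 60, 73, 116, 198, 207, 262] → cuts [1, 48, 61, 74, 117, 199, 208, 263]
  NpsII (CGCGGTCG, off=5): starts [107, 133, 144, 214, 249] → cuts [112, 138, 149, 219, 254]

Pooled cuts: [1, 19, 35, 45, 48, 61, 74, 97, 112, 117, 128, 138, 149, 164, 177, 189, 199, 208, 219, 238, 248, 254, 263]

Fragment lengths:
  1→19: 18 bp
  19→35: 16 bp
  35→45: 10 bp
  45→48: 3 bp
  48→61: 13 bp
  61→74: 13 bp
  74→97: 23 bp
  97→112: 15 bp
  112→117: 5 bp
  117→128: 11 bp
  128→138: 10 bp
  138→149: 11 bp
  149→164: 15 bp
  164→177: 13 bp
  177→189: 12 bp
  189→199: 10 bp
  199→208: 9 bp
  208→219: 11 bp
  219→238: 19 bp
  238→248: 10 bp
  248→254: 6 bp
  254→263: 9 bp
  263→1 (wrap): 270-263+1 = 8 bp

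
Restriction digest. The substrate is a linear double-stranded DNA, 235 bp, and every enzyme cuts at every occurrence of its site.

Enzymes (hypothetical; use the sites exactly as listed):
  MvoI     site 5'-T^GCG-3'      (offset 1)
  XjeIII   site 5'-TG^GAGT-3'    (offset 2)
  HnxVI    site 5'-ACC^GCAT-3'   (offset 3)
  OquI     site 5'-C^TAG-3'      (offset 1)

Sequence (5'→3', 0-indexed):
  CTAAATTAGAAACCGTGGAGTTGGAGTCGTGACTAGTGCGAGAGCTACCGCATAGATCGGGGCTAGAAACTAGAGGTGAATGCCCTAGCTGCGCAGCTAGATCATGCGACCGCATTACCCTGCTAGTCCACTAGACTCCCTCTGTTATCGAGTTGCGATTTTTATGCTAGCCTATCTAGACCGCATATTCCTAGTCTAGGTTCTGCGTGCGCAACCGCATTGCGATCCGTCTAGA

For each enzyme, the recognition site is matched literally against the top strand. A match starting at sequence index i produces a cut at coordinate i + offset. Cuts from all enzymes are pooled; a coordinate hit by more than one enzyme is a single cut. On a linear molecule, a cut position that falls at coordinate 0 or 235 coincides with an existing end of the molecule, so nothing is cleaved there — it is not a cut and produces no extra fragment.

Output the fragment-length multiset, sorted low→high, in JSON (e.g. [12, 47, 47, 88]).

[4,4,4,5,5,5,6,6,6,7,7,8,8,8,8,9,9,10,10,12,12,13,14,15,17,23]

Site scan:
  MvoI (TGCG, off=1): starts [36, 89, 104, 153, 203, 207, 220] → cuts [37, 90, 105, 154, 204, 208, 221]
  XjeIII (TGGAGT, off=2): starts [15, 21] → cuts [17, 23]
  HnxVI (ACCGCAT, off=3): starts [46, 108, 179, 213] → cuts [49, 111, 182, 216]
  OquI (CTAG, off=1): starts [32, 62, 69, 84, 96, 122, 130, 166, 175, 190, 195, 230] → cuts [33, 63, 70, 85, 97, 123, 131, 167, 176, 191, 196, 231]

All cut coordinates (distinct, sorted): [17, 23, 33, 37, 49, 63, 70, 85, 90, 97, 105, 111, 123, 131, 154, 167, 176, 182, 191, 196, 204, 208, 216, 221, 231]

Fragments:
  [0,17): 17 bp
  [17,23): 6 bp
  [23,33): 10 bp
  [33,37): 4 bp
  [37,49): 12 bp
  [49,63): 14 bp
  [63,70): 7 bp
  [70,85): 15 bp
  [85,90): 5 bp
  [90,97): 7 bp
  [97,105): 8 bp
  [105,111): 6 bp
  [111,123): 12 bp
  [123,131): 8 bp
  [131,154): 23 bp
  [154,167): 13 bp
  [167,176): 9 bp
  [176,182): 6 bp
  [182,191): 9 bp
  [191,196): 5 bp
  [196,204): 8 bp
  [204,208): 4 bp
  [208,216): 8 bp
  [216,221): 5 bp
  [221,231): 10 bp
  [231,235): 4 bp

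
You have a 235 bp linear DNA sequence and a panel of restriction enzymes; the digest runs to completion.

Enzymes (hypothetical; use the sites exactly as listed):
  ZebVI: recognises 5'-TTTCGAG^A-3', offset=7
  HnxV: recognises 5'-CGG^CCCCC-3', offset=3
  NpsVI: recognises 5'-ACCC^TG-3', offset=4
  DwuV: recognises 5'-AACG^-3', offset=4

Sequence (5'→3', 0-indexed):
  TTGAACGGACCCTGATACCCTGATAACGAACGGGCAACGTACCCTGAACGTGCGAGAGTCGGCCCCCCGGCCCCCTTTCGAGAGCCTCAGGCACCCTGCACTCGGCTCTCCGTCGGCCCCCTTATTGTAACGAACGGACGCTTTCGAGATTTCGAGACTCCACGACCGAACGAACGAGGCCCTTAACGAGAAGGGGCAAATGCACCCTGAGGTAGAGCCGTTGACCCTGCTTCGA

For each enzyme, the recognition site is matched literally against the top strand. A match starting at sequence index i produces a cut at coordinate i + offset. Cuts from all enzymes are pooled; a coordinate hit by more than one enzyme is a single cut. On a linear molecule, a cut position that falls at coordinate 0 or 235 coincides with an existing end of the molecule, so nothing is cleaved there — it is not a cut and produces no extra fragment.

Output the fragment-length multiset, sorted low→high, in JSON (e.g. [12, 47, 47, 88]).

[4,4,4,5,5,6,7,7,8,8,8,8,8,12,12,12,12,14,16,16,19,20,20]

Per-enzyme occurrences:
  ZebVI (TTTCGAGA, off=7): starts [75, 141, 149] → cuts [82, 148, 156]
  HnxV (CGGCCCCC, off=3): starts [59, 67, 113] → cuts [62, 70, 116]
  NpsVI (ACCCTG, off=4): starts [8, 16, 40, 92, 203, 223] → cuts [12, 20, 44, 96, 207, 227]
  DwuV (AACG, off=4): starts [3, 24, 28, 35, 46, 128, 132, 168, 172, 184] → cuts [7, 28, 32, 39, 50, 132, 136, 172, 176, 188]

Pooled cuts: [7, 12, 20, 28, 32, 39, 44, 50, 62, 70, 82, 96, 116, 132, 136, 148, 156, 172, 176, 188, 207, 227]

Fragments:
  [0,7): 7 bp
  [7,12): 5 bp
  [12,20): 8 bp
  [20,28): 8 bp
  [28,32): 4 bp
  [32,39): 7 bp
  [39,44): 5 bp
  [44,50): 6 bp
  [50,62): 12 bp
  [62,70): 8 bp
  [70,82): 12 bp
  [82,96): 14 bp
  [96,116): 20 bp
  [116,132): 16 bp
  [132,136): 4 bp
  [136,148): 12 bp
  [148,156): 8 bp
  [156,172): 16 bp
  [172,176): 4 bp
  [176,188): 12 bp
  [188,207): 19 bp
  [207,227): 20 bp
  [227,235): 8 bp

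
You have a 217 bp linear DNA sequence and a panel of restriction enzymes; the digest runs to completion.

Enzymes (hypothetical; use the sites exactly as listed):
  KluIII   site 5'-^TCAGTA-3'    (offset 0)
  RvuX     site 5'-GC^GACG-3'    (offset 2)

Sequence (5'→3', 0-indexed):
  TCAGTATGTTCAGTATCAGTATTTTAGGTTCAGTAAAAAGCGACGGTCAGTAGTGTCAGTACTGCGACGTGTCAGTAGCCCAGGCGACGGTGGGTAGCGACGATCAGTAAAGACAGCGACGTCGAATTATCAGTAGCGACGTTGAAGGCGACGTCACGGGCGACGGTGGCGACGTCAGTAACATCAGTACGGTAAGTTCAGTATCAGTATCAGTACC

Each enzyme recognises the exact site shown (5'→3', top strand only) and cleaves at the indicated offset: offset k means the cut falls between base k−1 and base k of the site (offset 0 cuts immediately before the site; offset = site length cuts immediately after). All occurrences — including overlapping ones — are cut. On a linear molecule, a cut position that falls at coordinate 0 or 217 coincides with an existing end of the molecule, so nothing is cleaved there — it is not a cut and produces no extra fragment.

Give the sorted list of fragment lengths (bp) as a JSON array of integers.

[4,5,5,6,6,6,6,8,8,9,9,9,9,10,12,12,12,12,13,14,14,14,14]

Per-enzyme occurrences:
  KluIII TCAGTA/0: at [0, 9, 15, 29, 46, 55, 71, 103, 129, 174, 183, 197, 203, 209] ⇒ [9, 15, 29, 46, 55, 71, 103, 129, 174, 183, 197, 203, 209] (position 0 is a terminus of the linear molecule — no cut)
  RvuX GCGACG/2: at [39, 63, 83, 96, 115, 135, 147, 159, 168] ⇒ [41, 65, 85, 98, 117, 137, 149, 161, 170]

Pooled cuts: [9, 15, 29, 41, 46, 55, 65, 71, 85, 98, 103, 117, 129, 137, 149, 161, 170, 174, 183, 197, 203, 209]

Fragment lengths:
  [0,9): 9 bp
  [9,15): 6 bp
  [15,29): 14 bp
  [29,41): 12 bp
  [41,46): 5 bp
  [46,55): 9 bp
  [55,65): 10 bp
  [65,71): 6 bp
  [71,85): 14 bp
  [85,98): 13 bp
  [98,103): 5 bp
  [103,117): 14 bp
  [117,129): 12 bp
  [129,137): 8 bp
  [137,149): 12 bp
  [149,161): 12 bp
  [161,170): 9 bp
  [170,174): 4 bp
  [174,183): 9 bp
  [183,197): 14 bp
  [197,203): 6 bp
  [203,209): 6 bp
  [209,217): 8 bp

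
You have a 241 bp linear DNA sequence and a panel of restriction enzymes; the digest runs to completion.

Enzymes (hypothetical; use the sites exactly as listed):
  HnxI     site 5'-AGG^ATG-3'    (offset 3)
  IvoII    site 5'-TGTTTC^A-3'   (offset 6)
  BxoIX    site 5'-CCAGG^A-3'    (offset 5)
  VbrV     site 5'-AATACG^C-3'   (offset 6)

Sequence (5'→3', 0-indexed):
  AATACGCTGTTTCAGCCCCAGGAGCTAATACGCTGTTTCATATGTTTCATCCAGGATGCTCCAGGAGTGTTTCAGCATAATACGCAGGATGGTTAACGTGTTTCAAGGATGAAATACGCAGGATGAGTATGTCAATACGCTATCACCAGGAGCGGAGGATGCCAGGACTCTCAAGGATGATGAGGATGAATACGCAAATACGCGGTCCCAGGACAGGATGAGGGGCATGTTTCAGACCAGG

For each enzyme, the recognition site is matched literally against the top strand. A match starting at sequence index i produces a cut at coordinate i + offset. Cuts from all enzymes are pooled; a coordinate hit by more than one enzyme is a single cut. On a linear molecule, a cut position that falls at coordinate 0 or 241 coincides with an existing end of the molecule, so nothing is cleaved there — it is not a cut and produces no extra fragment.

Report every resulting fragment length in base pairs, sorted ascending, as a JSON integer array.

[4,4,4,5,6,7,7,7,8,8,8,8,8,9,9,9,9,10,10,10,10,10,11,11,16,16,17]

Scan for sites:
  HnxI (AGGATG, off=3): starts [52, 85, 105, 119, 155, 173, 182, 214] → cuts [55, 88, 108, 122, 158, 176, 185, 217]
  IvoII (TGTTTCA, off=6): starts [7, 33, 42, 67, 98, 227] → cuts [13, 39, 48, 73, 104, 233]
  BxoIX (CCAGGA, off=5): starts [17, 50, 60, 145, 161, 207] → cuts [22, 55, 65, 150, 166, 212]
  VbrV (AATACGC, off=6): starts [0, 26, 78, 112, 133, 188, 196] → cuts [6, 32, 84, 118, 139, 194, 202]

Pooled cuts: [6, 13, 22, 32, 39, 48, 55, 65, 73, 84, 88, 104, 108, 118, 122, 139, 150, 158, 166, 176, 185, 194, 202, 212, 217, 233]

Fragments:
  [0,6): 6 bp
  [6,13): 7 bp
  [13,22): 9 bp
  [22,32): 10 bp
  [32,39): 7 bp
  [39,48): 9 bp
  [48,55): 7 bp
  [55,65): 10 bp
  [65,73): 8 bp
  [73,84): 11 bp
  [84,88): 4 bp
  [88,104): 16 bp
  [104,108): 4 bp
  [108,118): 10 bp
  [118,122): 4 bp
  [122,139): 17 bp
  [139,150): 11 bp
  [150,158): 8 bp
  [158,166): 8 bp
  [166,176): 10 bp
  [176,185): 9 bp
  [185,194): 9 bp
  [194,202): 8 bp
  [202,212): 10 bp
  [212,217): 5 bp
  [217,233): 16 bp
  [233,241): 8 bp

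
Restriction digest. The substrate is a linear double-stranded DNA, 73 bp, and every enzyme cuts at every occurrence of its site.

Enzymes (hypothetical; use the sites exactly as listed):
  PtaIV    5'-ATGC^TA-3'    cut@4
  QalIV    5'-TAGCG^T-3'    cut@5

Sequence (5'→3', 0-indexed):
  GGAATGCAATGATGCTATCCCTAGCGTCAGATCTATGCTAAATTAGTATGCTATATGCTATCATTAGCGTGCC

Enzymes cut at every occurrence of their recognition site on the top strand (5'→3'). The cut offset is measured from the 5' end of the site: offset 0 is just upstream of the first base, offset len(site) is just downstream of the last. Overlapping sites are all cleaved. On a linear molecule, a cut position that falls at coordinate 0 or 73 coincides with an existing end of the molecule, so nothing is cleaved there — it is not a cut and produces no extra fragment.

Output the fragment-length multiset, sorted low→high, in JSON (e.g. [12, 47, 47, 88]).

Site scan:
  PtaIV ATGCTA/4: at [11, 34, 47, 54] ⇒ [15, 38, 51, 58]
  QalIV TAGCGT/5: at [21, 64] ⇒ [26, 69]

All cut coordinates (distinct, sorted): [15, 26, 38, 51, 58, 69]

Fragments:
  [0,15): 15 bp
  [15,26): 11 bp
  [26,38): 12 bp
  [38,51): 13 bp
  [51,58): 7 bp
  [58,69): 11 bp
  [69,73): 4 bp

[4,7,11,11,12,13,15]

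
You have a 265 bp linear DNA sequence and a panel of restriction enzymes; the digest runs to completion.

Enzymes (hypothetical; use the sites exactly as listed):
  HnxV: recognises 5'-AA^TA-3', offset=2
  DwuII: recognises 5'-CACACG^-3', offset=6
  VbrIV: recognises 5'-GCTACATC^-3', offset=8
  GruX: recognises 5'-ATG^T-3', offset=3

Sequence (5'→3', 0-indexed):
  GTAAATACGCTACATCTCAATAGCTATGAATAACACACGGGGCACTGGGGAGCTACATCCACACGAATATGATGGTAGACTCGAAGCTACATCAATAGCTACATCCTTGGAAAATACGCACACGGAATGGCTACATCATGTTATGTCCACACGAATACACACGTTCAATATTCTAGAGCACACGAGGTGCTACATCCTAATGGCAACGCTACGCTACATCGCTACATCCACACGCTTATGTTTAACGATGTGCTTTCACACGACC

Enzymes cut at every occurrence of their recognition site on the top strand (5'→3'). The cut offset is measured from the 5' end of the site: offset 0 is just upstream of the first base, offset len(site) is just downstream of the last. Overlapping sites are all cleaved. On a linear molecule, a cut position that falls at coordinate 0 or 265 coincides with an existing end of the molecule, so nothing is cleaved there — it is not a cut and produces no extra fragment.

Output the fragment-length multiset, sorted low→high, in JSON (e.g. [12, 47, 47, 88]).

Per-enzyme occurrences:
  HnxV (AATA, off=2): starts [3, 18, 28, 65, 93, 112, 153, 166] → cuts [5, 20, 30, 67, 95, 114, 155, 168]
  DwuII (CACACG, off=6): starts [33, 59, 118, 147, 157, 178, 228, 256] → cuts [39, 65, 124, 153, 163, 184, 234, 262]
  VbrIV (GCTACATC, off=8): starts [8, 51, 85, 97, 129, 188, 212, 220] → cuts [16, 59, 93, 105, 137, 196, 220, 228]
  GruX (ATGT, off=3): starts [137, 142, 237, 247] → cuts [140, 145, 240, 250]

All cut coordinates (distinct, sorted): [5, 16, 20, 30, 39, 59, 65, 67, 93, 95, 105, 114, 124, 137, 140, 145, 153, 155, 163, 168, 184, 196, 220, 228, 234, 240, 250, 262]

Fragment lengths:
  [0,5): 5 bp
  [5,16): 11 bp
  [16,20): 4 bp
  [20,30): 10 bp
  [30,39): 9 bp
  [39,59): 20 bp
  [59,65): 6 bp
  [65,67): 2 bp
  [67,93): 26 bp
  [93,95): 2 bp
  [95,105): 10 bp
  [105,114): 9 bp
  [114,124): 10 bp
  [124,137): 13 bp
  [137,140): 3 bp
  [140,145): 5 bp
  [145,153): 8 bp
  [153,155): 2 bp
  [155,163): 8 bp
  [163,168): 5 bp
  [168,184): 16 bp
  [184,196): 12 bp
  [196,220): 24 bp
  [220,228): 8 bp
  [228,234): 6 bp
  [234,240): 6 bp
  [240,250): 10 bp
  [250,262): 12 bp
  [262,265): 3 bp

[2,2,2,3,3,4,5,5,5,6,6,6,8,8,8,9,9,10,10,10,10,11,12,12,13,16,20,24,26]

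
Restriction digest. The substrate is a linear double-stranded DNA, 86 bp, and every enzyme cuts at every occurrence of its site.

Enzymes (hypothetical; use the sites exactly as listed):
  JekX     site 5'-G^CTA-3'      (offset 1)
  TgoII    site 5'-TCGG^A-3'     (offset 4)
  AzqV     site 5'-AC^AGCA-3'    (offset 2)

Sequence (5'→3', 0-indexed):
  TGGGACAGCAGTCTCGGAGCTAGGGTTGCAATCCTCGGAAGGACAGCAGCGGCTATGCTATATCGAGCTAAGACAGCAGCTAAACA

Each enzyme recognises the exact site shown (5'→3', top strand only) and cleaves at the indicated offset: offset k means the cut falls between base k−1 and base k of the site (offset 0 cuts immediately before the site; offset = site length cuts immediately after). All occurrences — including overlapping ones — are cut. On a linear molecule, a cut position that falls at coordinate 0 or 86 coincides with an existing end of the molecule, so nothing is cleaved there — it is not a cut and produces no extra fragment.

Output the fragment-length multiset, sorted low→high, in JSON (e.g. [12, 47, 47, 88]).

[2,5,5,6,6,7,7,8,10,11,19]

Per-enzyme occurrences:
  JekX (GCTA, off=1): starts [18, 51, 56, 66, 78] → cuts [19, 52, 57, 67, 79]
  TgoII (TCGGA, off=4): starts [13, 34] → cuts [17, 38]
  AzqV (ACAGCA, off=2): starts [4, 42, 72] → cuts [6, 44, 74]

Pooled cuts: [6, 17, 19, 38, 44, 52, 57, 67, 74, 79]

Fragments:
  [0,6): 6 bp
  [6,17): 11 bp
  [17,19): 2 bp
  [19,38): 19 bp
  [38,44): 6 bp
  [44,52): 8 bp
  [52,57): 5 bp
  [57,67): 10 bp
  [67,74): 7 bp
  [74,79): 5 bp
  [79,86): 7 bp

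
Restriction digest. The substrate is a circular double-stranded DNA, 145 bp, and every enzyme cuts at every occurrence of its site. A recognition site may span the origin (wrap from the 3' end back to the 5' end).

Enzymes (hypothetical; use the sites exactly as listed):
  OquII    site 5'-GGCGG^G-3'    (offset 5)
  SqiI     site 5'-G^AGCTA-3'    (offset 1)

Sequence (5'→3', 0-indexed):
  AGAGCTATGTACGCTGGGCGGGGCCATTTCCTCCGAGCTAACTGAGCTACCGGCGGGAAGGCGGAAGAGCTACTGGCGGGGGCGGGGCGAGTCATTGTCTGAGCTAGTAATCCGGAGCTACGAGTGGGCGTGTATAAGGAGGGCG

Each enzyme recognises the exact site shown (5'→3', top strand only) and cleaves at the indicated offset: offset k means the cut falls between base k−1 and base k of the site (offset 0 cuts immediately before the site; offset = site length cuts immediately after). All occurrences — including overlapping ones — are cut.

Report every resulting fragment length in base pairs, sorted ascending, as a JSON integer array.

Scan for sites:
  OquII GGCGGG/5: at [16, 51, 74, 80] ⇒ [21, 56, 79, 85]
  SqiI GAGCTA/1: at [1, 34, 43, 66, 100, 114] ⇒ [2, 35, 44, 67, 101, 115]

Pooled cuts: [2, 21, 35, 44, 56, 67, 79, 85, 101, 115]

Fragments:
  2→21: 19 bp
  21→35: 14 bp
  35→44: 9 bp
  44→56: 12 bp
  56→67: 11 bp
  67→79: 12 bp
  79→85: 6 bp
  85→101: 16 bp
  101→115: 14 bp
  115→2 (wrap): 145-115+2 = 32 bp

[6,9,11,12,12,14,14,16,19,32]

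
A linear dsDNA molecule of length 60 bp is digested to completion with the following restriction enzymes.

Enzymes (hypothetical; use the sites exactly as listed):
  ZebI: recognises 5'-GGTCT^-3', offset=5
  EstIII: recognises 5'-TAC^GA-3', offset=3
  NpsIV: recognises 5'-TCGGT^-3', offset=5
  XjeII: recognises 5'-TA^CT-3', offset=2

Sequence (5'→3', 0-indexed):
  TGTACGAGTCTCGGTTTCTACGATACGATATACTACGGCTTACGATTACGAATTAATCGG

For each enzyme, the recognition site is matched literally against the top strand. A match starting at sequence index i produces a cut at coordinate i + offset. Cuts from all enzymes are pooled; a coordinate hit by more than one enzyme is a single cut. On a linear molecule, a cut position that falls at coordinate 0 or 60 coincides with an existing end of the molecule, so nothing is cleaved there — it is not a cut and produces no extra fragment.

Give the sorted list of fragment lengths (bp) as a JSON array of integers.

Site scan:
  ZebI (GGTCT, off=5): no sites
  EstIII (TACGA, off=3): starts [2, 18, 23, 40, 46] → cuts [5, 21, 26, 43, 49]
  NpsIV (TCGGT, off=5): starts [10] → cuts [15]
  XjeII (TACT, off=2): starts [30] → cuts [32]

Pooled cuts: [5, 15, 21, 26, 32, 43, 49]

Fragments:
  [0,5): 5 bp
  [5,15): 10 bp
  [15,21): 6 bp
  [21,26): 5 bp
  [26,32): 6 bp
  [32,43): 11 bp
  [43,49): 6 bp
  [49,60): 11 bp

[5,5,6,6,6,10,11,11]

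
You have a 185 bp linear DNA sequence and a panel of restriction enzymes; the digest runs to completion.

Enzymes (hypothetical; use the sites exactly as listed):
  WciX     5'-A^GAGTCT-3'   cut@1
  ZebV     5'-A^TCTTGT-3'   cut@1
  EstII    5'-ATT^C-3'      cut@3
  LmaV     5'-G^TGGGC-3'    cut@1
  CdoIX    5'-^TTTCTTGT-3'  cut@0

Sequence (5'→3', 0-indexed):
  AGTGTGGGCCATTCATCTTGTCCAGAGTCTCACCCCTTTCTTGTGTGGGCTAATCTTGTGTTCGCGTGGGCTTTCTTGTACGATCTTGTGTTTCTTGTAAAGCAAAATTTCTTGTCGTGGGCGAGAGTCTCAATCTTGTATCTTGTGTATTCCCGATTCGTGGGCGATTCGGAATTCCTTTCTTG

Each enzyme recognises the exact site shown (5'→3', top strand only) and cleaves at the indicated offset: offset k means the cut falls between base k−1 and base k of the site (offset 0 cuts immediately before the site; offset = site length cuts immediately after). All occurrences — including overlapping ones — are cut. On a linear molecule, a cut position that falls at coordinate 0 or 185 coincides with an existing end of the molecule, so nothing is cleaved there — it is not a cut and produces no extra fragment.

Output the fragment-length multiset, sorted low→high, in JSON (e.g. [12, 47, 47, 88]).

Site scan:
  WciX (AGAGTCT, off=1): starts [23, 123] → cuts [24, 124]
  ZebV (ATCTTGT, off=1): starts [14, 52, 82, 132, 139] → cuts [15, 53, 83, 133, 140]
  EstII (ATTC, off=3): starts [10, 148, 155, 166, 173] → cuts [13, 151, 158, 169, 176]
  LmaV (GTGGGC, off=1): starts [3, 44, 65, 116, 159] → cuts [4, 45, 66, 117, 160]
  CdoIX (TTTCTTGT, off=0): starts [36, 71, 90, 107] → cuts [36, 71, 90, 107]

All cut coordinates (distinct, sorted): [4, 13, 15, 24, 36, 45, 53, 66, 71, 83, 90, 107, 117, 124, 133, 140, 151, 158, 160, 169, 176]

Fragment lengths:
  [0,4): 4 bp
  [4,13): 9 bp
  [13,15): 2 bp
  [15,24): 9 bp
  [24,36): 12 bp
  [36,45): 9 bp
  [45,53): 8 bp
  [53,66): 13 bp
  [66,71): 5 bp
  [71,83): 12 bp
  [83,90): 7 bp
  [90,107): 17 bp
  [107,117): 10 bp
  [117,124): 7 bp
  [124,133): 9 bp
  [133,140): 7 bp
  [140,151): 11 bp
  [151,158): 7 bp
  [158,160): 2 bp
  [160,169): 9 bp
  [169,176): 7 bp
  [176,185): 9 bp

[2,2,4,5,7,7,7,7,7,8,9,9,9,9,9,9,10,11,12,12,13,17]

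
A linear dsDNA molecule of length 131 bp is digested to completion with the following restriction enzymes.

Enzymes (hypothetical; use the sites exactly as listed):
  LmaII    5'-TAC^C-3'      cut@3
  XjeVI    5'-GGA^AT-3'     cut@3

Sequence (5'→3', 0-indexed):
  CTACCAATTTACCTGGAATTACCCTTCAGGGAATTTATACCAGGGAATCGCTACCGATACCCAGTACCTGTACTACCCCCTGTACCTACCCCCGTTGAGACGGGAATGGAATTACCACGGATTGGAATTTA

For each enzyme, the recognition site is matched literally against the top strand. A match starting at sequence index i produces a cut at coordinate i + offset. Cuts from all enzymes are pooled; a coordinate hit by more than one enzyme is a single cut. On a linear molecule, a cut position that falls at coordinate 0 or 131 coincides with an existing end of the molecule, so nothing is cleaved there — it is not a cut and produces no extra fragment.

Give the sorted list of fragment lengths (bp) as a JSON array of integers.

Per-enzyme occurrences:
  LmaII (TACC, off=3): starts [1, 9, 19, 37, 51, 57, 64, 73, 82, 86, 112] → cuts [4, 12, 22, 40, 54, 60, 67, 76, 85, 89, 115]
  XjeVI (GGAAT, off=3): starts [14, 29, 43, 102, 107, 123] → cuts [17, 32, 46, 105, 110, 126]

All cut coordinates (distinct, sorted): [4, 12, 17, 22, 32, 40, 46, 54, 60, 67, 76, 85, 89, 105, 110, 115, 126]

Fragment lengths:
  [0,4): 4 bp
  [4,12): 8 bp
  [12,17): 5 bp
  [17,22): 5 bp
  [22,32): 10 bp
  [32,40): 8 bp
  [40,46): 6 bp
  [46,54): 8 bp
  [54,60): 6 bp
  [60,67): 7 bp
  [67,76): 9 bp
  [76,85): 9 bp
  [85,89): 4 bp
  [89,105): 16 bp
  [105,110): 5 bp
  [110,115): 5 bp
  [115,126): 11 bp
  [126,131): 5 bp

[4,4,5,5,5,5,5,6,6,7,8,8,8,9,9,10,11,16]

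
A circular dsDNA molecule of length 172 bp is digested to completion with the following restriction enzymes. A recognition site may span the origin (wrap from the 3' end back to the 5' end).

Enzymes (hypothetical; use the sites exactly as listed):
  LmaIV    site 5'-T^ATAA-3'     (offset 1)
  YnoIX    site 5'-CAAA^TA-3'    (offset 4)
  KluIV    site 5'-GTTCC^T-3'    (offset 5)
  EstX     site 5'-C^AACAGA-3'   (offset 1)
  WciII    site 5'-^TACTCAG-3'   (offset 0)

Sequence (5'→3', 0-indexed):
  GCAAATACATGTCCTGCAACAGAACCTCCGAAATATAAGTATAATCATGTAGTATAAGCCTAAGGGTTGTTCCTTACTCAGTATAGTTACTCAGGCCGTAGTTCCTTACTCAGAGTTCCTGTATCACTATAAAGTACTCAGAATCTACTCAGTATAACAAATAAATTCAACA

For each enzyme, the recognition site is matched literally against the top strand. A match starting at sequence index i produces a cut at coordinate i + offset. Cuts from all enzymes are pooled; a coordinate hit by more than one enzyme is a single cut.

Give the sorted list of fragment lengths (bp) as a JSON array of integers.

Per-enzyme occurrences:
  LmaIV (TATAA, off=1): starts [33, 39, 52, 127, 152] → cuts [34, 40, 53, 128, 153]
  YnoIX (CAAATA, off=4): starts [1, 157] → cuts [5, 161]
  KluIV (GTTCCT, off=5): starts [68, 100, 114] → cuts [73, 105, 119]
  EstX (CAACAGA, off=1): starts [16] → cuts [17]
  WciII (TACTCAG, off=0): starts [74, 87, 106, 134, 145] → cuts [74, 87, 106, 134, 145]

Pooled cuts: [5, 17, 34, 40, 53, 73, 74, 87, 105, 106, 119, 128, 134, 145, 153, 161]

Fragments:
  5→17: 12 bp
  17→34: 17 bp
  34→40: 6 bp
  40→53: 13 bp
  53→73: 20 bp
  73→74: 1 bp
  74→87: 13 bp
  87→105: 18 bp
  105→106: 1 bp
  106→119: 13 bp
  119→128: 9 bp
  128→134: 6 bp
  134→145: 11 bp
  145→153: 8 bp
  153→161: 8 bp
  161→5 (wrap): 172-161+5 = 16 bp

[1,1,6,6,8,8,9,11,12,13,13,13,16,17,18,20]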